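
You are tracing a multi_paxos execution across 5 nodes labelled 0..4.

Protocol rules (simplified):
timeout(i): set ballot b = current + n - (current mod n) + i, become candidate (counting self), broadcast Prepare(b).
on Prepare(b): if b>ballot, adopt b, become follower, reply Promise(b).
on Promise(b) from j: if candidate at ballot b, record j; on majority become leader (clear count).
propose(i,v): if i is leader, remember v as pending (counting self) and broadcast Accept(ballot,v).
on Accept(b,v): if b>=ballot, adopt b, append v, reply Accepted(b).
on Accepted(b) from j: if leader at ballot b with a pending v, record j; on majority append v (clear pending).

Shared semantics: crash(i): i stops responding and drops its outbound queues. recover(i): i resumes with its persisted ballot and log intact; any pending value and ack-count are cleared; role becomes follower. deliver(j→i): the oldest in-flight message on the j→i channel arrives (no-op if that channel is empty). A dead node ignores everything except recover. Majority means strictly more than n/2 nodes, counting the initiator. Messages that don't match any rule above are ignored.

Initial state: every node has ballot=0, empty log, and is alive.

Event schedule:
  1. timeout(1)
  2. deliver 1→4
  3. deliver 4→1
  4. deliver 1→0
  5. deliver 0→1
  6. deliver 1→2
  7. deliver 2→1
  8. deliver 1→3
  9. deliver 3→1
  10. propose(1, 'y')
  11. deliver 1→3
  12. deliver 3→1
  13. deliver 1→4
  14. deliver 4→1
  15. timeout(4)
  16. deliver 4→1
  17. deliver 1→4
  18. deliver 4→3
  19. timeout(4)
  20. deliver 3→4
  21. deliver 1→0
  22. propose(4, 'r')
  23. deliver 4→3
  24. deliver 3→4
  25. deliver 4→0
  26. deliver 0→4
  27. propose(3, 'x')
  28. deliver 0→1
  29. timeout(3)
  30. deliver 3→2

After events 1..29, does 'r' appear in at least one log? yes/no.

after 1 — timeout(1): n1:cand/b6/[-]
after 2 — deliver 1→4: n4:foll/b6/[-]
after 3 — deliver 4→1: ·
after 4 — deliver 1→0: n0:foll/b6/[-]
after 5 — deliver 0→1: n1:lead/b6/[-]
after 6 — deliver 1→2: n2:foll/b6/[-]
after 7 — deliver 2→1: ·
after 8 — deliver 1→3: n3:foll/b6/[-]
after 9 — deliver 3→1: ·
after 10 — propose(1,'y'): ·
after 11 — deliver 1→3: n3:foll/b6/[y]
after 12 — deliver 3→1: ·
after 13 — deliver 1→4: n4:foll/b6/[y]
after 14 — deliver 4→1: n1:lead/b6/[y]
after 15 — timeout(4): n4:cand/b14/[y]
after 16 — deliver 4→1: n1:foll/b14/[y]
after 17 — deliver 1→4: ·
after 18 — deliver 4→3: n3:foll/b14/[y]
after 19 — timeout(4): n4:cand/b19/[y]
after 20 — deliver 3→4: ·
after 21 — deliver 1→0: n0:foll/b6/[y]
after 22 — propose(4,'r'): ·
after 23 — deliver 4→3: n3:foll/b19/[y]
after 24 — deliver 3→4: ·
after 25 — deliver 4→0: n0:foll/b14/[y]
after 26 — deliver 0→4: ·
after 27 — propose(3,'x'): ·
after 28 — deliver 0→1: ·
after 29 — timeout(3): n3:cand/b23/[y]

no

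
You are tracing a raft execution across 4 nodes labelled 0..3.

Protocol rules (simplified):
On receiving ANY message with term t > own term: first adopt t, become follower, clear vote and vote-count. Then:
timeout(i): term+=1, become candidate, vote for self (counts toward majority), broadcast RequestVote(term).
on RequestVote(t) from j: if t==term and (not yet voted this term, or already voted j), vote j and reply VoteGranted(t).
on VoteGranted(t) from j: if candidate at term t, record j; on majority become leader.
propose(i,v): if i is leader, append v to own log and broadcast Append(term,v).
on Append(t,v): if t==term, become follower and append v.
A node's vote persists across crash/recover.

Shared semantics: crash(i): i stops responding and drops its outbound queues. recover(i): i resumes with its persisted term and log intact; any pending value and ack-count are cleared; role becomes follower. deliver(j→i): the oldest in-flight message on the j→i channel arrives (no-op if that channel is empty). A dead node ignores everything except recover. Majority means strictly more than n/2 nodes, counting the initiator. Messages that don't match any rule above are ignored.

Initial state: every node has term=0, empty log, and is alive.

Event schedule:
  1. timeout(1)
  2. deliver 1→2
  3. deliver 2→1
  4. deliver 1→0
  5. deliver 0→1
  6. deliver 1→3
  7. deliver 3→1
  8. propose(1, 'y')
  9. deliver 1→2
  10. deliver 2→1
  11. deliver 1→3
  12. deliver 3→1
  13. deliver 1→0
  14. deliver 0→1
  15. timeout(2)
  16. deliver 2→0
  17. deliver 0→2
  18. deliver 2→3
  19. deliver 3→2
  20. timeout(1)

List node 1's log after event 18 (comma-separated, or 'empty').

y

1. timeout(1):  <1:cand t1 ->
2. deliver 1→2:  <2:foll t1 ->
3. deliver 2→1:  nop
4. deliver 1→0:  <0:foll t1 ->
5. deliver 0→1:  <1:lead t1 ->
6. deliver 1→3:  <3:foll t1 ->
7. deliver 3→1:  nop
8. propose(1,'y'):  <1:lead t1 y>
9. deliver 1→2:  <2:foll t1 y>
10. deliver 2→1:  nop
11. deliver 1→3:  <3:foll t1 y>
12. deliver 3→1:  nop
13. deliver 1→0:  <0:foll t1 y>
14. deliver 0→1:  nop
15. timeout(2):  <2:cand t2 y>
16. deliver 2→0:  <0:foll t2 y>
17. deliver 0→2:  nop
18. deliver 2→3:  <3:foll t2 y>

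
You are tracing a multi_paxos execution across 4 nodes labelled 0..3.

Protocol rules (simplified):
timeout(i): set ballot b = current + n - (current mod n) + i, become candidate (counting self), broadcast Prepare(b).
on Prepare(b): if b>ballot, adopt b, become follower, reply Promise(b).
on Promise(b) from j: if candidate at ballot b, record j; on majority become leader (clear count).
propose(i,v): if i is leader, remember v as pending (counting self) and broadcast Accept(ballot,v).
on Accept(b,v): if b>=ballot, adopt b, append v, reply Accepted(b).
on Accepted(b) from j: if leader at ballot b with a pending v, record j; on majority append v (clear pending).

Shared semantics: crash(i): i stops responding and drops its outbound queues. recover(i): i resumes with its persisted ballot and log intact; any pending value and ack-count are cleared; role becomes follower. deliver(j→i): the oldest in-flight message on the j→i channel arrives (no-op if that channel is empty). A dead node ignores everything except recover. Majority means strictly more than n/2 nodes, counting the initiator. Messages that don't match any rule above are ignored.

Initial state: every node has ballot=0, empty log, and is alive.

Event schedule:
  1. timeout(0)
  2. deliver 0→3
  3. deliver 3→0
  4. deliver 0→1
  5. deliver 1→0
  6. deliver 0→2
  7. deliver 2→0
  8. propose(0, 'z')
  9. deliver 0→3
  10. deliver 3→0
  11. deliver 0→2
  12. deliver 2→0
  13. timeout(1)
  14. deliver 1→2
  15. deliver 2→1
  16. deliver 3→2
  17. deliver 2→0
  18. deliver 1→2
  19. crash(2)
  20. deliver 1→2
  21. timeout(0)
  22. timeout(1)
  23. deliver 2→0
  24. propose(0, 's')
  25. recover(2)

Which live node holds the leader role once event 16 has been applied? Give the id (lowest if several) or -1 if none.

[1] timeout(0) → N0(cand b4 [-])
[2] deliver 0→3 → N3(foll b4 [-])
[3] deliver 3→0 → ∅
[4] deliver 0→1 → N1(foll b4 [-])
[5] deliver 1→0 → N0(lead b4 [-])
[6] deliver 0→2 → N2(foll b4 [-])
[7] deliver 2→0 → ∅
[8] propose(0,'z') → ∅
[9] deliver 0→3 → N3(foll b4 [z])
[10] deliver 3→0 → ∅
[11] deliver 0→2 → N2(foll b4 [z])
[12] deliver 2→0 → N0(lead b4 [z])
[13] timeout(1) → N1(cand b9 [-])
[14] deliver 1→2 → N2(foll b9 [z])
[15] deliver 2→1 → ∅
[16] deliver 3→2 → ∅

0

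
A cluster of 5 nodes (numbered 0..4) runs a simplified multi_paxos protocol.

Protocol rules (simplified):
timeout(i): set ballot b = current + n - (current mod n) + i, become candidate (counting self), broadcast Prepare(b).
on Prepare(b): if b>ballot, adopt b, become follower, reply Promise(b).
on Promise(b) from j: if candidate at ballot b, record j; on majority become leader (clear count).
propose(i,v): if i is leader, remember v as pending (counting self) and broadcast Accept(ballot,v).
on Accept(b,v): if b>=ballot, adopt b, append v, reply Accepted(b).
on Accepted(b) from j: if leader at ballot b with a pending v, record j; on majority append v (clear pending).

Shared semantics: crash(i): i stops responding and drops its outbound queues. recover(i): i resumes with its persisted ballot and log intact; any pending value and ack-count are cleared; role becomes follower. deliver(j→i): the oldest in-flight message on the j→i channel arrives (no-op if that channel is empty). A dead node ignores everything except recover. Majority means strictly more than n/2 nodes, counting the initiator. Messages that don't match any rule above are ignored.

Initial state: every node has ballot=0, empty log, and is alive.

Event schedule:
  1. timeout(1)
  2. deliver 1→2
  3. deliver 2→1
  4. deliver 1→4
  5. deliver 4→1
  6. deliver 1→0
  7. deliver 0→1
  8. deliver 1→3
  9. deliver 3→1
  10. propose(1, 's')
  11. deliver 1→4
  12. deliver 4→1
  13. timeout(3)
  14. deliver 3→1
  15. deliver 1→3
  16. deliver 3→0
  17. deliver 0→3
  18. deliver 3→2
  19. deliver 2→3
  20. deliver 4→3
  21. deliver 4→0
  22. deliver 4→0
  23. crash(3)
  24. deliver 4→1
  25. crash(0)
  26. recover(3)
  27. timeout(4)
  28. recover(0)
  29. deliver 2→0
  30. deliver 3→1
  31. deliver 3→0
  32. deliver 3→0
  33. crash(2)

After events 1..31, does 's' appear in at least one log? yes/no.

after 1 — timeout(1): n1:cand/b6/[-]
after 2 — deliver 1→2: n2:foll/b6/[-]
after 3 — deliver 2→1: ·
after 4 — deliver 1→4: n4:foll/b6/[-]
after 5 — deliver 4→1: n1:lead/b6/[-]
after 6 — deliver 1→0: n0:foll/b6/[-]
after 7 — deliver 0→1: ·
after 8 — deliver 1→3: n3:foll/b6/[-]
after 9 — deliver 3→1: ·
after 10 — propose(1,'s'): ·
after 11 — deliver 1→4: n4:foll/b6/[s]
after 12 — deliver 4→1: ·
after 13 — timeout(3): n3:cand/b13/[-]
after 14 — deliver 3→1: n1:foll/b13/[-]
after 15 — deliver 1→3: ·
after 16 — deliver 3→0: n0:foll/b13/[-]
after 17 — deliver 0→3: ·
after 18 — deliver 3→2: n2:foll/b13/[-]
after 19 — deliver 2→3: n3:lead/b13/[-]
after 20 — deliver 4→3: ·
after 21 — deliver 4→0: ·
after 22 — deliver 4→0: ·
after 23 — crash(3): n3:✗lead/b13/[-]
after 24 — deliver 4→1: ·
after 25 — crash(0): n0:✗foll/b13/[-]
after 26 — recover(3): n3:foll/b13/[-]
after 27 — timeout(4): n4:cand/b14/[s]
after 28 — recover(0): n0:foll/b13/[-]
after 29 — deliver 2→0: ·
after 30 — deliver 3→1: ·
after 31 — deliver 3→0: ·

yes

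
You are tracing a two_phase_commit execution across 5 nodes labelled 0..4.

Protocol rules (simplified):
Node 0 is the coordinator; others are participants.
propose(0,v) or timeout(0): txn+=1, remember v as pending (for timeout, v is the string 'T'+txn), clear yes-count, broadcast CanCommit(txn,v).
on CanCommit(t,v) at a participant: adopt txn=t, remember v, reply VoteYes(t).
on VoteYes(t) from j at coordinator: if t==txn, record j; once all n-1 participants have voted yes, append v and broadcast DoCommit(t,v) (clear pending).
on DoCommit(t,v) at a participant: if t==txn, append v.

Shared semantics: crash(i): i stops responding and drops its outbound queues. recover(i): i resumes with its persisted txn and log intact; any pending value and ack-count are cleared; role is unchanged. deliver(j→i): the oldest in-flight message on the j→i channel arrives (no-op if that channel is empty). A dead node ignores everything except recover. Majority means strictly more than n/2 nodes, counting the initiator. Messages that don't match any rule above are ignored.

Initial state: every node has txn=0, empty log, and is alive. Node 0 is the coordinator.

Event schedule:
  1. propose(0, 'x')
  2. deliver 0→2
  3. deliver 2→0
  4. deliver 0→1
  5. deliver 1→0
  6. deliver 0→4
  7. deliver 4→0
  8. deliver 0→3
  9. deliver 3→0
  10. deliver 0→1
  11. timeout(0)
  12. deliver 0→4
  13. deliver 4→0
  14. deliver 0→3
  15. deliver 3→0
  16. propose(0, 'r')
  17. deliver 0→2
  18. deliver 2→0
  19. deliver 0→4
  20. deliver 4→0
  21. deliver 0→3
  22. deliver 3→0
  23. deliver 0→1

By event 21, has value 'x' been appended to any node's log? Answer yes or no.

yes

1. propose(0,'x'):  <0:coor t1 ->
2. deliver 0→2:  <2:part t1 ->
3. deliver 2→0:  nop
4. deliver 0→1:  <1:part t1 ->
5. deliver 1→0:  nop
6. deliver 0→4:  <4:part t1 ->
7. deliver 4→0:  nop
8. deliver 0→3:  <3:part t1 ->
9. deliver 3→0:  <0:coor t1 x>
10. deliver 0→1:  <1:part t1 x>
11. timeout(0):  <0:coor t2 x>
12. deliver 0→4:  <4:part t1 x>
13. deliver 4→0:  nop
14. deliver 0→3:  <3:part t1 x>
15. deliver 3→0:  nop
16. propose(0,'r'):  <0:coor t3 x>
17. deliver 0→2:  <2:part t1 x>
18. deliver 2→0:  nop
19. deliver 0→4:  <4:part t2 x>
20. deliver 4→0:  nop
21. deliver 0→3:  <3:part t2 x>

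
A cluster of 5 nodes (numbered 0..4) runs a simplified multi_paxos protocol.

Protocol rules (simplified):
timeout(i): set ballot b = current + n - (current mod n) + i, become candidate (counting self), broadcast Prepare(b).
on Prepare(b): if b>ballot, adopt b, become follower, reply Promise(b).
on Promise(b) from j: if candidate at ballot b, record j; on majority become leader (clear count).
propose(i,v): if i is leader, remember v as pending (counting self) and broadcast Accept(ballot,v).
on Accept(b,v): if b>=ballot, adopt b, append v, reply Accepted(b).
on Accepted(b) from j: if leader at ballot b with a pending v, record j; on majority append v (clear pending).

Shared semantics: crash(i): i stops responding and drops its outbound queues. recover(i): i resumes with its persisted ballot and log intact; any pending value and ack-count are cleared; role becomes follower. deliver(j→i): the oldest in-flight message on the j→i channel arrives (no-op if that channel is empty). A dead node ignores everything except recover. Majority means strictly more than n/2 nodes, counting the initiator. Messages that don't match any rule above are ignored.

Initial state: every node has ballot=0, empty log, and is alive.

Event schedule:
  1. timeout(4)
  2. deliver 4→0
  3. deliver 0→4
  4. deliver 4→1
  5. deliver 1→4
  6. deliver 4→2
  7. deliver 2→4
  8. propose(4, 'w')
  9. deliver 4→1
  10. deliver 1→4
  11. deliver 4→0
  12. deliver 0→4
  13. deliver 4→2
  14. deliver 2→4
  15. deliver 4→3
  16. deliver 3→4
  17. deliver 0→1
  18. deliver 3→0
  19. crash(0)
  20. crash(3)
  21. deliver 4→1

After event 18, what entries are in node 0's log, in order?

e1 timeout(4): 4[cand,b=9,-]
e2 deliver 4→0: 0[foll,b=9,-]
e3 deliver 0→4: ·
e4 deliver 4→1: 1[foll,b=9,-]
e5 deliver 1→4: 4[lead,b=9,-]
e6 deliver 4→2: 2[foll,b=9,-]
e7 deliver 2→4: ·
e8 propose(4,'w'): ·
e9 deliver 4→1: 1[foll,b=9,w]
e10 deliver 1→4: ·
e11 deliver 4→0: 0[foll,b=9,w]
e12 deliver 0→4: 4[lead,b=9,w]
e13 deliver 4→2: 2[foll,b=9,w]
e14 deliver 2→4: ·
e15 deliver 4→3: 3[foll,b=9,-]
e16 deliver 3→4: ·
e17 deliver 0→1: ·
e18 deliver 3→0: ·

w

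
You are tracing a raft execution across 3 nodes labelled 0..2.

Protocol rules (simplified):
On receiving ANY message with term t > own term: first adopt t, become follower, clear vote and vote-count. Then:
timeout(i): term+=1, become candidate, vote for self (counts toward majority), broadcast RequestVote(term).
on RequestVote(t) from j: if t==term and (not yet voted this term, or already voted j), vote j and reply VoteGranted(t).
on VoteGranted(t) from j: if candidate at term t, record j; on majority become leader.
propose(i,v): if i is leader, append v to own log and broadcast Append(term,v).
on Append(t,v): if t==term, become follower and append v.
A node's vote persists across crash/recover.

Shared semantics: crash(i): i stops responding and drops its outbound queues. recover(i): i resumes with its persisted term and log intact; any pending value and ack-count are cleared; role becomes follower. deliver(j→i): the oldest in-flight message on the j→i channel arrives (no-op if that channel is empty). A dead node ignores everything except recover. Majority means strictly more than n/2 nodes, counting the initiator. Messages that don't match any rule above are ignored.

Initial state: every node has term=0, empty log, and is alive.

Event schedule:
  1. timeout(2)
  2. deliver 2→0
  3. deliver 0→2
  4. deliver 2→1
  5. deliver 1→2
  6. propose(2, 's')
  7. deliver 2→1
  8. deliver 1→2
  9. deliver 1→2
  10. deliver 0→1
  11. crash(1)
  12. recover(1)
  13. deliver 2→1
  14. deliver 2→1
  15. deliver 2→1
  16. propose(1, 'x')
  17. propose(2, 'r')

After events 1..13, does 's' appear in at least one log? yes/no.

e1 timeout(2): 2[cand,t=1,-]
e2 deliver 2→0: 0[foll,t=1,-]
e3 deliver 0→2: 2[lead,t=1,-]
e4 deliver 2→1: 1[foll,t=1,-]
e5 deliver 1→2: ·
e6 propose(2,'s'): 2[lead,t=1,s]
e7 deliver 2→1: 1[foll,t=1,s]
e8 deliver 1→2: ·
e9 deliver 1→2: ·
e10 deliver 0→1: ·
e11 crash(1): 1[✗foll,t=1,s]
e12 recover(1): 1[foll,t=1,s]
e13 deliver 2→1: ·

yes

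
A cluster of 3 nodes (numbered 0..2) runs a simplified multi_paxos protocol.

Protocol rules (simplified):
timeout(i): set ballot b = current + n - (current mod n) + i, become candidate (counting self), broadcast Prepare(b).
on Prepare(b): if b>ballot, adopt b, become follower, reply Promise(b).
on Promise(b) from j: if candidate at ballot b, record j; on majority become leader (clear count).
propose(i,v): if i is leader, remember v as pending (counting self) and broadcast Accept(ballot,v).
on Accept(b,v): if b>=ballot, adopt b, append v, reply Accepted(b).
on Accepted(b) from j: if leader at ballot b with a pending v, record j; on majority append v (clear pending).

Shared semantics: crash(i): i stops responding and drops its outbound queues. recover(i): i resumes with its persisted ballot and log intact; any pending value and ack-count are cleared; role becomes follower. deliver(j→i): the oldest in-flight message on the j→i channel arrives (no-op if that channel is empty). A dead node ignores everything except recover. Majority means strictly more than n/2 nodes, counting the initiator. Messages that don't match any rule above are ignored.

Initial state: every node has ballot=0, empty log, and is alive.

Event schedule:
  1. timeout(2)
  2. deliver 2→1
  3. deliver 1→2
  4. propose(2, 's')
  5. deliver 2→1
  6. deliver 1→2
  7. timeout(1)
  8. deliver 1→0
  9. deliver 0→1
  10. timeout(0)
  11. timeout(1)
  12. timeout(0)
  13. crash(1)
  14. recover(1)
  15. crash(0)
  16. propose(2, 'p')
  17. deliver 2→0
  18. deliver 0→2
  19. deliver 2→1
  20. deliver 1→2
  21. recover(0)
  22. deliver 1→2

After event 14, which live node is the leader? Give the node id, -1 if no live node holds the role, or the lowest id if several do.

[1] timeout(2) → N2(cand b5 [-])
[2] deliver 2→1 → N1(foll b5 [-])
[3] deliver 1→2 → N2(lead b5 [-])
[4] propose(2,'s') → ∅
[5] deliver 2→1 → N1(foll b5 [s])
[6] deliver 1→2 → N2(lead b5 [s])
[7] timeout(1) → N1(cand b7 [s])
[8] deliver 1→0 → N0(foll b7 [-])
[9] deliver 0→1 → N1(lead b7 [s])
[10] timeout(0) → N0(cand b9 [-])
[11] timeout(1) → N1(cand b10 [s])
[12] timeout(0) → N0(cand b12 [-])
[13] crash(1) → N1(✗cand b10 [s])
[14] recover(1) → N1(foll b10 [s])

2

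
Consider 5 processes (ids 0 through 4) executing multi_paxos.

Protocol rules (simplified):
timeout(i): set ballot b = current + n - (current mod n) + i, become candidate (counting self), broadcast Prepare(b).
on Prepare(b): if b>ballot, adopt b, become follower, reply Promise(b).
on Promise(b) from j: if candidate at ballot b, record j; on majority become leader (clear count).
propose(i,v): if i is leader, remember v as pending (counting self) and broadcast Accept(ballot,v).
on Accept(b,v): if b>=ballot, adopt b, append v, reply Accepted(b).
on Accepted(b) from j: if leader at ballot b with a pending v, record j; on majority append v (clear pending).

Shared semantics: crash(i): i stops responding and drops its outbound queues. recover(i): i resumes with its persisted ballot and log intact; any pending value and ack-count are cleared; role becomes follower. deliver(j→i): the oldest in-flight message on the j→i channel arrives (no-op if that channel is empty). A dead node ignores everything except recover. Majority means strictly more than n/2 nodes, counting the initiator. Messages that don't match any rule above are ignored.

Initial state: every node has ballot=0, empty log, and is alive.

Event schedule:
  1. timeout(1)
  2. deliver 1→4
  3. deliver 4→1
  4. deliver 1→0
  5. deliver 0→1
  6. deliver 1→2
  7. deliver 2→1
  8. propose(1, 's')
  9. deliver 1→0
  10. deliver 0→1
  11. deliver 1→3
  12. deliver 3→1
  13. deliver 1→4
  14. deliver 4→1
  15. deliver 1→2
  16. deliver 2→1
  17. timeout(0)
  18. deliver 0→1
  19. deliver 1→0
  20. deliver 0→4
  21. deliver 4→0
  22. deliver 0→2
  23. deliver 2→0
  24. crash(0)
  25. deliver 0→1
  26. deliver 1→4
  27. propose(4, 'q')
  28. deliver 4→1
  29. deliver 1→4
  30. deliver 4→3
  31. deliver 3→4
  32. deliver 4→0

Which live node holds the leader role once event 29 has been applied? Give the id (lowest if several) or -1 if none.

-1

after 1 — timeout(1): n1:cand/b6/[-]
after 2 — deliver 1→4: n4:foll/b6/[-]
after 3 — deliver 4→1: ·
after 4 — deliver 1→0: n0:foll/b6/[-]
after 5 — deliver 0→1: n1:lead/b6/[-]
after 6 — deliver 1→2: n2:foll/b6/[-]
after 7 — deliver 2→1: ·
after 8 — propose(1,'s'): ·
after 9 — deliver 1→0: n0:foll/b6/[s]
after 10 — deliver 0→1: ·
after 11 — deliver 1→3: n3:foll/b6/[-]
after 12 — deliver 3→1: ·
after 13 — deliver 1→4: n4:foll/b6/[s]
after 14 — deliver 4→1: n1:lead/b6/[s]
after 15 — deliver 1→2: n2:foll/b6/[s]
after 16 — deliver 2→1: ·
after 17 — timeout(0): n0:cand/b10/[s]
after 18 — deliver 0→1: n1:foll/b10/[s]
after 19 — deliver 1→0: ·
after 20 — deliver 0→4: n4:foll/b10/[s]
after 21 — deliver 4→0: n0:lead/b10/[s]
after 22 — deliver 0→2: n2:foll/b10/[s]
after 23 — deliver 2→0: ·
after 24 — crash(0): n0:✗lead/b10/[s]
after 25 — deliver 0→1: ·
after 26 — deliver 1→4: ·
after 27 — propose(4,'q'): ·
after 28 — deliver 4→1: ·
after 29 — deliver 1→4: ·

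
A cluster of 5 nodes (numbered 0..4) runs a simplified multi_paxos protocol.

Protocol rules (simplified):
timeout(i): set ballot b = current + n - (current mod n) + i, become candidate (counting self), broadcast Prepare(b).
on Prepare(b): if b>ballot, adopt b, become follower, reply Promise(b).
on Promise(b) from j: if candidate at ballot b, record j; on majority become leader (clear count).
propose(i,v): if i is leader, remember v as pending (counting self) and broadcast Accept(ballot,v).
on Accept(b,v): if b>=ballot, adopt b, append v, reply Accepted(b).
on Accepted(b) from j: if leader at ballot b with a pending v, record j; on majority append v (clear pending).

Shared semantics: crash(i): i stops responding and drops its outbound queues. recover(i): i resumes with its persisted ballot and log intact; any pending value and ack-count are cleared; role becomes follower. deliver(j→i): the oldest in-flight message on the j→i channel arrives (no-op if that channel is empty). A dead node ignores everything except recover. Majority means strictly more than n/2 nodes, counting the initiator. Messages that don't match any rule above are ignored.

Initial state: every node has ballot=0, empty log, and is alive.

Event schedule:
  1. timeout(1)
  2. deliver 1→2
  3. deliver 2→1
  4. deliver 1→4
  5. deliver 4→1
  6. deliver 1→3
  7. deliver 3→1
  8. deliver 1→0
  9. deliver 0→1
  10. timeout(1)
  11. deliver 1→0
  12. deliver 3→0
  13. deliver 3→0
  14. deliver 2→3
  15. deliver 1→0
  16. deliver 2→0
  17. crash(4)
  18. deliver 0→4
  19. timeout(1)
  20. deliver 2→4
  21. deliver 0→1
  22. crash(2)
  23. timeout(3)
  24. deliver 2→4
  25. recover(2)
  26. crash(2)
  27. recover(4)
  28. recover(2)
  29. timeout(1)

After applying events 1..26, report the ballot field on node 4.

after 1 — timeout(1): n1:cand/b6/[-]
after 2 — deliver 1→2: n2:foll/b6/[-]
after 3 — deliver 2→1: ·
after 4 — deliver 1→4: n4:foll/b6/[-]
after 5 — deliver 4→1: n1:lead/b6/[-]
after 6 — deliver 1→3: n3:foll/b6/[-]
after 7 — deliver 3→1: ·
after 8 — deliver 1→0: n0:foll/b6/[-]
after 9 — deliver 0→1: ·
after 10 — timeout(1): n1:cand/b11/[-]
after 11 — deliver 1→0: n0:foll/b11/[-]
after 12 — deliver 3→0: ·
after 13 — deliver 3→0: ·
after 14 — deliver 2→3: ·
after 15 — deliver 1→0: ·
after 16 — deliver 2→0: ·
after 17 — crash(4): n4:✗foll/b6/[-]
after 18 — deliver 0→4: ·
after 19 — timeout(1): n1:cand/b16/[-]
after 20 — deliver 2→4: ·
after 21 — deliver 0→1: ·
after 22 — crash(2): n2:✗foll/b6/[-]
after 23 — timeout(3): n3:cand/b13/[-]
after 24 — deliver 2→4: ·
after 25 — recover(2): n2:foll/b6/[-]
after 26 — crash(2): n2:✗foll/b6/[-]

6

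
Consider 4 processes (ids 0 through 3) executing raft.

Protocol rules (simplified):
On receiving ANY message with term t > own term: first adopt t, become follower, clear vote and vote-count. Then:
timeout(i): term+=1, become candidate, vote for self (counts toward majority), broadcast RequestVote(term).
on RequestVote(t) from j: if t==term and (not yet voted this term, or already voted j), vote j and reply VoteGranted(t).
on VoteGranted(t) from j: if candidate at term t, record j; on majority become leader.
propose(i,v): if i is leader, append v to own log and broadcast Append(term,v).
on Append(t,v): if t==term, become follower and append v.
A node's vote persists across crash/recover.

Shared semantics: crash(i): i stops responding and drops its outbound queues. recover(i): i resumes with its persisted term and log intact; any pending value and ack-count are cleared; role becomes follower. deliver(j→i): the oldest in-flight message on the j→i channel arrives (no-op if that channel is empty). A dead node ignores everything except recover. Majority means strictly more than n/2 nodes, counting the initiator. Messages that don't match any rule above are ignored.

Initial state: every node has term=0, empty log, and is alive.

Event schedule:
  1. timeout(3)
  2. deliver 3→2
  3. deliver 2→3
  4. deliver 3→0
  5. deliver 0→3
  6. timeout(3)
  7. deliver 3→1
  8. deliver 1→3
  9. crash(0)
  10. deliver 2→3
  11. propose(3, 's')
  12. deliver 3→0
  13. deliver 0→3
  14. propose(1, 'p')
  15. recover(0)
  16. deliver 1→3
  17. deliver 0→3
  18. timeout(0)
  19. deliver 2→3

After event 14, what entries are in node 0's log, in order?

empty

step 1 timeout(3): 3={cand,t=1,log=-}
step 2 deliver 3→2: 2={foll,t=1,log=-}
step 3 deliver 2→3: —
step 4 deliver 3→0: 0={foll,t=1,log=-}
step 5 deliver 0→3: 3={lead,t=1,log=-}
step 6 timeout(3): 3={cand,t=2,log=-}
step 7 deliver 3→1: 1={foll,t=1,log=-}
step 8 deliver 1→3: —
step 9 crash(0): 0={✗foll,t=1,log=-}
step 10 deliver 2→3: —
step 11 propose(3,'s'): —
step 12 deliver 3→0: —
step 13 deliver 0→3: —
step 14 propose(1,'p'): —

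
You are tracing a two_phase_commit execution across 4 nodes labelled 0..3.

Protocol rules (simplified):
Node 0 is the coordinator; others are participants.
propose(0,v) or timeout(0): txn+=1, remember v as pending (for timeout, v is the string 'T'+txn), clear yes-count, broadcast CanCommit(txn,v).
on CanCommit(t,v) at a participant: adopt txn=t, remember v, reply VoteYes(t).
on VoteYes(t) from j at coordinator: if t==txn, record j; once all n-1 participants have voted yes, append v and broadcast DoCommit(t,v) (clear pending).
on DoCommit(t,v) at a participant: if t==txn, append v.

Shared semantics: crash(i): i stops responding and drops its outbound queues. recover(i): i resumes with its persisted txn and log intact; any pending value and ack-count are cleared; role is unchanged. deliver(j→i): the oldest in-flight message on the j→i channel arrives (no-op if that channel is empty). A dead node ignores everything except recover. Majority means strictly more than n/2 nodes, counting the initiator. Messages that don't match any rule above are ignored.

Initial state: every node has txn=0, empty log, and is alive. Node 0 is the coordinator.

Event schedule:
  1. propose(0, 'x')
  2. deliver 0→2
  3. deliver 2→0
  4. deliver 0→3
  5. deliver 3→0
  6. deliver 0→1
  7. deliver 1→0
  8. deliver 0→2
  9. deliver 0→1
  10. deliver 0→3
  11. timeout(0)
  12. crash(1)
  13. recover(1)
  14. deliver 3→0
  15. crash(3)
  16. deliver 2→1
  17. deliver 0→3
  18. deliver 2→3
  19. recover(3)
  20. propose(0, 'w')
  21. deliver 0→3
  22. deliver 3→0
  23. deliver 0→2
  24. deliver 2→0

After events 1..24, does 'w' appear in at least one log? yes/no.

no

after 1 — propose(0,'x'): n0:coor/t1/[-]
after 2 — deliver 0→2: n2:part/t1/[-]
after 3 — deliver 2→0: ·
after 4 — deliver 0→3: n3:part/t1/[-]
after 5 — deliver 3→0: ·
after 6 — deliver 0→1: n1:part/t1/[-]
after 7 — deliver 1→0: n0:coor/t1/[x]
after 8 — deliver 0→2: n2:part/t1/[x]
after 9 — deliver 0→1: n1:part/t1/[x]
after 10 — deliver 0→3: n3:part/t1/[x]
after 11 — timeout(0): n0:coor/t2/[x]
after 12 — crash(1): n1:✗part/t1/[x]
after 13 — recover(1): n1:part/t1/[x]
after 14 — deliver 3→0: ·
after 15 — crash(3): n3:✗part/t1/[x]
after 16 — deliver 2→1: ·
after 17 — deliver 0→3: ·
after 18 — deliver 2→3: ·
after 19 — recover(3): n3:part/t1/[x]
after 20 — propose(0,'w'): n0:coor/t3/[x]
after 21 — deliver 0→3: n3:part/t2/[x]
after 22 — deliver 3→0: ·
after 23 — deliver 0→2: n2:part/t2/[x]
after 24 — deliver 2→0: ·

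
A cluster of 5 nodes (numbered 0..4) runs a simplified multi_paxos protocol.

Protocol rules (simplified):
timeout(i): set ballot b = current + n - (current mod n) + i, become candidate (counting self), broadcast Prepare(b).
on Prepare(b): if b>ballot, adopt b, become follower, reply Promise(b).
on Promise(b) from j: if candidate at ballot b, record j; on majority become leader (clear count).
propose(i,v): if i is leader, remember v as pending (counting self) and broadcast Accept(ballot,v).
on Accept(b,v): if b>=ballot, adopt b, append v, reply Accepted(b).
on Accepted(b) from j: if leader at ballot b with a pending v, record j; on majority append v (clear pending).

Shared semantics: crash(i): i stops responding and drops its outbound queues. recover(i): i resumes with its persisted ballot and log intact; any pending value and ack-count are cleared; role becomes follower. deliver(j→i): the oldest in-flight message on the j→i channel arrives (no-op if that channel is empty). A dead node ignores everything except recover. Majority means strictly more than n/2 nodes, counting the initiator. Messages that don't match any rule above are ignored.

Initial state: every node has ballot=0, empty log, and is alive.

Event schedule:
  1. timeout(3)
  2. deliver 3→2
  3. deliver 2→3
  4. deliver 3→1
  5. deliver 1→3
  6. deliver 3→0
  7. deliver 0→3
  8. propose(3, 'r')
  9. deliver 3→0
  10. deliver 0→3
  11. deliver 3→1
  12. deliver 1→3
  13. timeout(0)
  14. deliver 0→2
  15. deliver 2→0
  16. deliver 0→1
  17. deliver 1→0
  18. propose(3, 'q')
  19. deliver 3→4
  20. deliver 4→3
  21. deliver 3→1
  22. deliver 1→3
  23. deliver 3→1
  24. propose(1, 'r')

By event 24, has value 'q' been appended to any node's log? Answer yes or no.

[1] timeout(3) → N3(cand b8 [-])
[2] deliver 3→2 → N2(foll b8 [-])
[3] deliver 2→3 → ∅
[4] deliver 3→1 → N1(foll b8 [-])
[5] deliver 1→3 → N3(lead b8 [-])
[6] deliver 3→0 → N0(foll b8 [-])
[7] deliver 0→3 → ∅
[8] propose(3,'r') → ∅
[9] deliver 3→0 → N0(foll b8 [r])
[10] deliver 0→3 → ∅
[11] deliver 3→1 → N1(foll b8 [r])
[12] deliver 1→3 → N3(lead b8 [r])
[13] timeout(0) → N0(cand b10 [r])
[14] deliver 0→2 → N2(foll b10 [-])
[15] deliver 2→0 → ∅
[16] deliver 0→1 → N1(foll b10 [r])
[17] deliver 1→0 → N0(lead b10 [r])
[18] propose(3,'q') → ∅
[19] deliver 3→4 → N4(foll b8 [-])
[20] deliver 4→3 → ∅
[21] deliver 3→1 → ∅
[22] deliver 1→3 → ∅
[23] deliver 3→1 → ∅
[24] propose(1,'r') → ∅

no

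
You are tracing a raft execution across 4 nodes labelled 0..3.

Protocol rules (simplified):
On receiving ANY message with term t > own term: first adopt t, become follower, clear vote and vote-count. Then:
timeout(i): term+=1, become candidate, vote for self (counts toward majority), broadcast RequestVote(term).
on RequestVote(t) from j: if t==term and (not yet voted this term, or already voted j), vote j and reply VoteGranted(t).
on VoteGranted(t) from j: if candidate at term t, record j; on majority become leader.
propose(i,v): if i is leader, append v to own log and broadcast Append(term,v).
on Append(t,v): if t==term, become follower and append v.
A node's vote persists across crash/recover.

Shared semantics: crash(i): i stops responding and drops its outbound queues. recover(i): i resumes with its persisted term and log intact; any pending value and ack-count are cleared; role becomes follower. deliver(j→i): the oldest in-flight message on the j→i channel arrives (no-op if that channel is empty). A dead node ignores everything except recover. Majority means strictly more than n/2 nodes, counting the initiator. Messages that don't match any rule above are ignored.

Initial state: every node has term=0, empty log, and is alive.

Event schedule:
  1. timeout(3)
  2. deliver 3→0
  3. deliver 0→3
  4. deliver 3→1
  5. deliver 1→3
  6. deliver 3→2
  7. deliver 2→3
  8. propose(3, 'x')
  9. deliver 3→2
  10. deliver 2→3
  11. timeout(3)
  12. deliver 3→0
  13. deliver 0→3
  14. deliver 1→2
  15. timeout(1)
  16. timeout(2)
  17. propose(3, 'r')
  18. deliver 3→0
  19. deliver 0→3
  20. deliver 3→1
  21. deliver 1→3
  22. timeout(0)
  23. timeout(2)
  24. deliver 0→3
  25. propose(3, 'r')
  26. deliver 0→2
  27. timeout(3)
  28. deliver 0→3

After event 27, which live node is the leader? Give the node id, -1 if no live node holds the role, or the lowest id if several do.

step 1 timeout(3): 3={cand,t=1,log=-}
step 2 deliver 3→0: 0={foll,t=1,log=-}
step 3 deliver 0→3: —
step 4 deliver 3→1: 1={foll,t=1,log=-}
step 5 deliver 1→3: 3={lead,t=1,log=-}
step 6 deliver 3→2: 2={foll,t=1,log=-}
step 7 deliver 2→3: —
step 8 propose(3,'x'): 3={lead,t=1,log=x}
step 9 deliver 3→2: 2={foll,t=1,log=x}
step 10 deliver 2→3: —
step 11 timeout(3): 3={cand,t=2,log=x}
step 12 deliver 3→0: 0={foll,t=1,log=x}
step 13 deliver 0→3: —
step 14 deliver 1→2: —
step 15 timeout(1): 1={cand,t=2,log=-}
step 16 timeout(2): 2={cand,t=2,log=x}
step 17 propose(3,'r'): —
step 18 deliver 3→0: 0={foll,t=2,log=x}
step 19 deliver 0→3: —
step 20 deliver 3→1: —
step 21 deliver 1→3: —
step 22 timeout(0): 0={cand,t=3,log=x}
step 23 timeout(2): 2={cand,t=3,log=x}
step 24 deliver 0→3: 3={foll,t=3,log=x}
step 25 propose(3,'r'): —
step 26 deliver 0→2: —
step 27 timeout(3): 3={cand,t=4,log=x}

-1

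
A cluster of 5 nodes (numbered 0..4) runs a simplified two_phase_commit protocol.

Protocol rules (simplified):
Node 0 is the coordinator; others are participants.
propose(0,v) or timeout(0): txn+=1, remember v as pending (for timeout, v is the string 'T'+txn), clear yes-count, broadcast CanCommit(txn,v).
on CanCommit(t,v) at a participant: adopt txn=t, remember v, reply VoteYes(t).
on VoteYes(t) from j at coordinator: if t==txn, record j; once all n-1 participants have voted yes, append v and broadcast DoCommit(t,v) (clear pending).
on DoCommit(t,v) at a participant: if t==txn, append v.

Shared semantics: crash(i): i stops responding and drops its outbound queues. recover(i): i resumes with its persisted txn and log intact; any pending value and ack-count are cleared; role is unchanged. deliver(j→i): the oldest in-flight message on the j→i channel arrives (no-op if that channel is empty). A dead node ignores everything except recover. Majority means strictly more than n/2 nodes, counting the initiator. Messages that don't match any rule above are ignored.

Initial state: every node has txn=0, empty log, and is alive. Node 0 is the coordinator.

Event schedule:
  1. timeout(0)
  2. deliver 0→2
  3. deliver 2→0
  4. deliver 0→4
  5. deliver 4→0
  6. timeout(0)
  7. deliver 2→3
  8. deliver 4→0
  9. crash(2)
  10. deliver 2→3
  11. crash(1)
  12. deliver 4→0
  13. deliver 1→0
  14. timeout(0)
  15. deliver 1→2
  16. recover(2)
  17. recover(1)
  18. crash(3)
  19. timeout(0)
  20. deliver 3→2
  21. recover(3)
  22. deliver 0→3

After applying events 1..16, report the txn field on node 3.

0

step 1 timeout(0): 0={coor,t=1,log=-}
step 2 deliver 0→2: 2={part,t=1,log=-}
step 3 deliver 2→0: —
step 4 deliver 0→4: 4={part,t=1,log=-}
step 5 deliver 4→0: —
step 6 timeout(0): 0={coor,t=2,log=-}
step 7 deliver 2→3: —
step 8 deliver 4→0: —
step 9 crash(2): 2={✗part,t=1,log=-}
step 10 deliver 2→3: —
step 11 crash(1): 1={✗part,t=0,log=-}
step 12 deliver 4→0: —
step 13 deliver 1→0: —
step 14 timeout(0): 0={coor,t=3,log=-}
step 15 deliver 1→2: —
step 16 recover(2): 2={part,t=1,log=-}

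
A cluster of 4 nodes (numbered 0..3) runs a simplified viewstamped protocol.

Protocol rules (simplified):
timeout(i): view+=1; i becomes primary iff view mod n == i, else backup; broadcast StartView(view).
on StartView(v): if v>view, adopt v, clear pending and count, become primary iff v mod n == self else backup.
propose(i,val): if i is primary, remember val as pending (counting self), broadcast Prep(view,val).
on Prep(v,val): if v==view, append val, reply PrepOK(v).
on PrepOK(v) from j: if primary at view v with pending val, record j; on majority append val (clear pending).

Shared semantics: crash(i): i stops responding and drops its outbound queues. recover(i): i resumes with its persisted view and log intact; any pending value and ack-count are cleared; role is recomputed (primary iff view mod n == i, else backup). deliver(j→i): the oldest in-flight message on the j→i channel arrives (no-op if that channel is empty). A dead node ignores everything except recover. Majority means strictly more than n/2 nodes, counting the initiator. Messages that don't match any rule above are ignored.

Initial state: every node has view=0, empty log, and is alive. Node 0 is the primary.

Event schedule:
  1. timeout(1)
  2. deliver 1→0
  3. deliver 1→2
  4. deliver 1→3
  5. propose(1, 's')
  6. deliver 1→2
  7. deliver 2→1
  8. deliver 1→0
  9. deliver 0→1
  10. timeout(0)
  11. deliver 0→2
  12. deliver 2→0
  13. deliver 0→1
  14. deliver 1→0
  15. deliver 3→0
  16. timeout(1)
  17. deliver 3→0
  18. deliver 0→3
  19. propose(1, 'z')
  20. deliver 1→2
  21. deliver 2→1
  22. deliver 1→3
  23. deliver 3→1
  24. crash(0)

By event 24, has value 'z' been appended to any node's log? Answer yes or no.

e1 timeout(1): 1[prim,v=1,-]
e2 deliver 1→0: 0[back,v=1,-]
e3 deliver 1→2: 2[back,v=1,-]
e4 deliver 1→3: 3[back,v=1,-]
e5 propose(1,'s'): ·
e6 deliver 1→2: 2[back,v=1,s]
e7 deliver 2→1: ·
e8 deliver 1→0: 0[back,v=1,s]
e9 deliver 0→1: 1[prim,v=1,s]
e10 timeout(0): 0[back,v=2,s]
e11 deliver 0→2: 2[prim,v=2,s]
e12 deliver 2→0: ·
e13 deliver 0→1: 1[back,v=2,s]
e14 deliver 1→0: ·
e15 deliver 3→0: ·
e16 timeout(1): 1[back,v=3,s]
e17 deliver 3→0: ·
e18 deliver 0→3: 3[back,v=2,-]
e19 propose(1,'z'): ·
e20 deliver 1→2: 2[back,v=3,s]
e21 deliver 2→1: ·
e22 deliver 1→3: ·
e23 deliver 3→1: ·
e24 crash(0): 0[✗back,v=2,s]

no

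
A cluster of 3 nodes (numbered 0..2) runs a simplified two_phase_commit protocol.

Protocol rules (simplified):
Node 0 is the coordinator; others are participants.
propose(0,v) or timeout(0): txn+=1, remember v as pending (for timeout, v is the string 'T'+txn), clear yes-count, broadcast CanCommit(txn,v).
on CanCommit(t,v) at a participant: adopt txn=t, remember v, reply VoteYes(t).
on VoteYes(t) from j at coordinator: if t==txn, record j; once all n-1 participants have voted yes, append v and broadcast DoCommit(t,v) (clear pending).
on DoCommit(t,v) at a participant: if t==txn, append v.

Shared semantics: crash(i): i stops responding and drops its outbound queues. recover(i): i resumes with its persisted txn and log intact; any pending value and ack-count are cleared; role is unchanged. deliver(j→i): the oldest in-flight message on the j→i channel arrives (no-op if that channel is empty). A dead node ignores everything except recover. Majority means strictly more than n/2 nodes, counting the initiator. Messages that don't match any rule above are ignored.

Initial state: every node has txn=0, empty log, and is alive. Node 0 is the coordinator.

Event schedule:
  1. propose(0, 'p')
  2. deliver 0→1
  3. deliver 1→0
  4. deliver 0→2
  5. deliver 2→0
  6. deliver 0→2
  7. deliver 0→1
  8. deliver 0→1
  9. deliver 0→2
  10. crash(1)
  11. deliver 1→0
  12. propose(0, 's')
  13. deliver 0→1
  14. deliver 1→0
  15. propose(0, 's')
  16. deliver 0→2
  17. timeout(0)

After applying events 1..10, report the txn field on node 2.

1

e1 propose(0,'p'): 0[coor,t=1,-]
e2 deliver 0→1: 1[part,t=1,-]
e3 deliver 1→0: ·
e4 deliver 0→2: 2[part,t=1,-]
e5 deliver 2→0: 0[coor,t=1,p]
e6 deliver 0→2: 2[part,t=1,p]
e7 deliver 0→1: 1[part,t=1,p]
e8 deliver 0→1: ·
e9 deliver 0→2: ·
e10 crash(1): 1[✗part,t=1,p]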